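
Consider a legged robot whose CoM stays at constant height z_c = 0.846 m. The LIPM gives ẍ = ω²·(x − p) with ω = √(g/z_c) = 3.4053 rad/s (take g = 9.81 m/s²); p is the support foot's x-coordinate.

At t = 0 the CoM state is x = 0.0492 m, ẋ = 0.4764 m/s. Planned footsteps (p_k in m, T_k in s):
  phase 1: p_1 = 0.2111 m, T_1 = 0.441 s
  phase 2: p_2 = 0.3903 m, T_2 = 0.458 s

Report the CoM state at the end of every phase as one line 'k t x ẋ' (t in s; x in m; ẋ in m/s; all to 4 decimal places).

1 0.4410 0.1281 -0.0537
2 0.8990 -0.2968 -2.1632

phase 1: p=0.2111, T=0.441, ωT=1.501737, cosh=2.356112, sinh=2.133370; start (x,ẋ)=(0.049200, 0.476400) → end (x,ẋ)=(0.128103, -0.053713)
phase 2: p=0.3903, T=0.458, ωT=1.559627, cosh=2.483631, sinh=2.273417; start (x,ẋ)=(0.128103, -0.053713) → end (x,ẋ)=(-0.296761, -2.163247)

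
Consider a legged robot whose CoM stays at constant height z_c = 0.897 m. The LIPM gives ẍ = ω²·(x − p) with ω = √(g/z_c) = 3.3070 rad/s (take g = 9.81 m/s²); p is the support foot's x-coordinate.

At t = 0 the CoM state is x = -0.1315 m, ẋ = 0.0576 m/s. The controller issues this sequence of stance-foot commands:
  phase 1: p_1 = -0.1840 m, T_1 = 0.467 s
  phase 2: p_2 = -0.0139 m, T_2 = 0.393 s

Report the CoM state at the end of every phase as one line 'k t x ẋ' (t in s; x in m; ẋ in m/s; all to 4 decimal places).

phase 1: p=-0.1840, T=0.467, ωT=1.544369, cosh=2.449230, sinh=2.235784; start (x,ẋ)=(-0.131500, 0.057600) → end (x,ẋ)=(-0.016473, 0.529247)
phase 2: p=-0.0139, T=0.393, ωT=1.299651, cosh=1.970322, sinh=1.697695; start (x,ẋ)=(-0.016473, 0.529247) → end (x,ẋ)=(0.252726, 1.028339)

1 0.4670 -0.0165 0.5292
2 0.8600 0.2527 1.0283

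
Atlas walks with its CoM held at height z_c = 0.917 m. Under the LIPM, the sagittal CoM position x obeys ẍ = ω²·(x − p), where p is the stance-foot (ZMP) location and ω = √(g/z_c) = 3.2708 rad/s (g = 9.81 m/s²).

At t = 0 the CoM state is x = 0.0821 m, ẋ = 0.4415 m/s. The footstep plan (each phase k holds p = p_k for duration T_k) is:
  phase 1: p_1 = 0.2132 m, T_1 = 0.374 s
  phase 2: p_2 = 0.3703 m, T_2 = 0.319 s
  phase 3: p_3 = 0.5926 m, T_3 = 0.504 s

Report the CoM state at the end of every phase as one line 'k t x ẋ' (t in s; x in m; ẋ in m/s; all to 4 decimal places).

phase 1: p=0.2132, T=0.374, ωT=1.223279, cosh=1.846288, sinh=1.552025; start (x,ẋ)=(0.082100, 0.441500) → end (x,ẋ)=(0.180647, 0.149625)
phase 2: p=0.3703, T=0.319, ωT=1.043385, cosh=1.595535, sinh=1.243275; start (x,ẋ)=(0.180647, 0.149625) → end (x,ẋ)=(0.124577, -0.532491)
phase 3: p=0.5926, T=0.504, ωT=1.648483, cosh=2.695715, sinh=2.503373; start (x,ẋ)=(0.124577, -0.532491) → end (x,ẋ)=(-1.076609, -5.267630)

1 0.3740 0.1806 0.1496
2 0.6930 0.1246 -0.5325
3 1.1970 -1.0766 -5.2676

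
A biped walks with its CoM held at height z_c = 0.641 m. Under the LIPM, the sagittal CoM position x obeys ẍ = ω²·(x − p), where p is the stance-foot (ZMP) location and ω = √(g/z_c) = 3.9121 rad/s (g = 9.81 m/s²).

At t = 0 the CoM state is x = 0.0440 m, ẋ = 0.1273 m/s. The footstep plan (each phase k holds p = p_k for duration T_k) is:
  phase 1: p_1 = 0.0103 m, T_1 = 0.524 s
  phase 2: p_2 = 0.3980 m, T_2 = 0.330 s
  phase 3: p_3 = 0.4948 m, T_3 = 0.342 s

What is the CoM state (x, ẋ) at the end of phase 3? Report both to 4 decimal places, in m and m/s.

phase 1: p=0.0103, T=0.524, ωT=2.049940, cosh=3.948090, sinh=3.819348; start (x,ẋ)=(0.044000, 0.127300) → end (x,ẋ)=(0.267632, 1.006126)
phase 2: p=0.3980, T=0.330, ωT=1.290993, cosh=1.955697, sinh=1.680699; start (x,ẋ)=(0.267632, 1.006126) → end (x,ẋ)=(0.575288, 1.110503)
phase 3: p=0.4948, T=0.342, ωT=1.337938, cosh=2.036782, sinh=1.774396; start (x,ẋ)=(0.575288, 1.110503) → end (x,ẋ)=(1.162423, 2.820570)

x = 1.1624, ẋ = 2.8206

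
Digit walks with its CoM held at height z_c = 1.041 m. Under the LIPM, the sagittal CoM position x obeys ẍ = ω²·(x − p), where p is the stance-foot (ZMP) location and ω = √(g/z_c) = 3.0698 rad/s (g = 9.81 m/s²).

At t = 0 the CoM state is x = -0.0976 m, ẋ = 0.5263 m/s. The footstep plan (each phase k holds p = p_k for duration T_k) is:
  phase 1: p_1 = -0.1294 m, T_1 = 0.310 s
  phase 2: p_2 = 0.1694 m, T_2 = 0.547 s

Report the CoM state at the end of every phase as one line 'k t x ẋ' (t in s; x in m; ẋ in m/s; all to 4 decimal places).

phase 1: p=-0.1294, T=0.310, ωT=0.951638, cosh=1.488028, sinh=1.101920; start (x,ẋ)=(-0.097600, 0.526300) → end (x,ẋ)=(0.106837, 0.890718)
phase 2: p=0.1694, T=0.547, ωT=1.679181, cosh=2.773844, sinh=2.587317; start (x,ẋ)=(0.106837, 0.890718) → end (x,ẋ)=(0.746584, 1.973807)

1 0.3100 0.1068 0.8907
2 0.8570 0.7466 1.9738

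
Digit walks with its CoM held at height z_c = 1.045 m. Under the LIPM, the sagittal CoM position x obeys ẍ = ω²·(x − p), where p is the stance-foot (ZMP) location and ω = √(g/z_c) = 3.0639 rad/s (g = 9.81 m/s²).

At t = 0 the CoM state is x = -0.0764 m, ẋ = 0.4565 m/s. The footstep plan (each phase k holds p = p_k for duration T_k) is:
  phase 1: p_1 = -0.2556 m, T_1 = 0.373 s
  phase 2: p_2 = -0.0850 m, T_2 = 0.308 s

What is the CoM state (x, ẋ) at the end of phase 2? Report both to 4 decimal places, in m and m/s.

phase 1: p=-0.2556, T=0.373, ωT=1.142835, cosh=1.727279, sinh=1.408365; start (x,ẋ)=(-0.076400, 0.456500) → end (x,ẋ)=(0.263765, 1.561767)
phase 2: p=-0.0850, T=0.308, ωT=0.943681, cosh=1.479308, sinh=1.090115; start (x,ẋ)=(0.263765, 1.561767) → end (x,ẋ)=(0.986597, 3.475211)

x = 0.9866, ẋ = 3.4752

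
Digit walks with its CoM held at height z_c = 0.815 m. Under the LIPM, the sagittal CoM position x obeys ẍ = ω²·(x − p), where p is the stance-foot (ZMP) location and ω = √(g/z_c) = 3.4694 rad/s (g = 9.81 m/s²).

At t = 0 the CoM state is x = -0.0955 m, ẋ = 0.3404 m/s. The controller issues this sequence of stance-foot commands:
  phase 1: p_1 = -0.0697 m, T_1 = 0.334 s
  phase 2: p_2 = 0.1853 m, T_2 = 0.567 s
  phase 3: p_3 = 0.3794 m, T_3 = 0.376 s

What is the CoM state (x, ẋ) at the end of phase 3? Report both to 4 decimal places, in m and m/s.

x = -0.3344, ẋ = -2.2551

phase 1: p=-0.0697, T=0.334, ωT=1.158780, cosh=1.749956, sinh=1.436087; start (x,ẋ)=(-0.095500, 0.340400) → end (x,ẋ)=(0.026053, 0.467140)
phase 2: p=0.1853, T=0.567, ωT=1.967150, cosh=3.645061, sinh=3.505206; start (x,ẋ)=(0.026053, 0.467140) → end (x,ẋ)=(0.076795, -0.233846)
phase 3: p=0.3794, T=0.376, ωT=1.304494, cosh=1.978567, sinh=1.707258; start (x,ẋ)=(0.076795, -0.233846) → end (x,ẋ)=(-0.334397, -2.255057)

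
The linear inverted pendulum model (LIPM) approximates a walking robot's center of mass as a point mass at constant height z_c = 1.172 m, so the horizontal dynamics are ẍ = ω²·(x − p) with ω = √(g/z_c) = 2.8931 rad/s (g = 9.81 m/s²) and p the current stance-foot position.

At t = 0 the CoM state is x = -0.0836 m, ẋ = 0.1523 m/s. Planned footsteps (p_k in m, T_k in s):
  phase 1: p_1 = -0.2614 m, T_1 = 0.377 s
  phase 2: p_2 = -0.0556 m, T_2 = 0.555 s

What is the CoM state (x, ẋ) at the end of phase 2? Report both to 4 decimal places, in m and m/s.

phase 1: p=-0.2614, T=0.377, ωT=1.090699, cosh=1.656167, sinh=1.320186; start (x,ẋ)=(-0.083600, 0.152300) → end (x,ẋ)=(0.102564, 0.931329)
phase 2: p=-0.0556, T=0.555, ωT=1.605671, cosh=2.590977, sinh=2.390222; start (x,ẋ)=(0.102564, 0.931329) → end (x,ẋ)=(1.123646, 3.506782)

x = 1.1236, ẋ = 3.5068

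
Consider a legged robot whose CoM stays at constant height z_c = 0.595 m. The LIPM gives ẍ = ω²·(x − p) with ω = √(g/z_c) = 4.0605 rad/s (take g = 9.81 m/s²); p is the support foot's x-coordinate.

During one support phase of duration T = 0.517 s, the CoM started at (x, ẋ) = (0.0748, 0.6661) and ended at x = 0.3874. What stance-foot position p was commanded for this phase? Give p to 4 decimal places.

ωT = 4.0605·0.517 = 2.099279; cosh(ωT) = 4.141412, sinh(ωT) = 4.018868
x(T) = p + (x₀−p)·cosh(ωT) + (ẋ₀/ω)·sinh(ωT) ⇒ p·(1 − cosh) = x(T) − x₀·cosh − (ẋ₀/ω)·sinh
numerator   = 0.3874 − (0.0748)·4.141412 − (0.6661/4.0605)·4.018868 = -0.581648
denominator = 1 − 4.141412 = -3.141412
p = -0.581648 / -3.141412 = 0.1852

p = 0.1852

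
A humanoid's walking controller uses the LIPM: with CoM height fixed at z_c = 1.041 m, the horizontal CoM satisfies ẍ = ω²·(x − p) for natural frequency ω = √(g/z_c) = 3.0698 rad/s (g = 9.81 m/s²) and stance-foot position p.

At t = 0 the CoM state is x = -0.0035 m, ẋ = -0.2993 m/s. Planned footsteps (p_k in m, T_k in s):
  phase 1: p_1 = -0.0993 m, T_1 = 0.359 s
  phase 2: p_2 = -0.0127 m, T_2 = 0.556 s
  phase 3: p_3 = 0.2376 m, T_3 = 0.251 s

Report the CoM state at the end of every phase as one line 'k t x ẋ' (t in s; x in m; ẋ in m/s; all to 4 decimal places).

phase 1: p=-0.0993, T=0.359, ωT=1.102058, cosh=1.671271, sinh=1.339084; start (x,ẋ)=(-0.003500, -0.299300) → end (x,ẋ)=(-0.069751, -0.106404)
phase 2: p=-0.0127, T=0.556, ωT=1.706809, cosh=2.846395, sinh=2.664951; start (x,ẋ)=(-0.069751, -0.106404) → end (x,ẋ)=(-0.267460, -0.769592)
phase 3: p=0.2376, T=0.251, ωT=0.770520, cosh=1.311831, sinh=0.849058; start (x,ẋ)=(-0.267460, -0.769592) → end (x,ẋ)=(-0.637810, -2.325982)

1 0.3590 -0.0698 -0.1064
2 0.9150 -0.2675 -0.7696
3 1.1660 -0.6378 -2.3260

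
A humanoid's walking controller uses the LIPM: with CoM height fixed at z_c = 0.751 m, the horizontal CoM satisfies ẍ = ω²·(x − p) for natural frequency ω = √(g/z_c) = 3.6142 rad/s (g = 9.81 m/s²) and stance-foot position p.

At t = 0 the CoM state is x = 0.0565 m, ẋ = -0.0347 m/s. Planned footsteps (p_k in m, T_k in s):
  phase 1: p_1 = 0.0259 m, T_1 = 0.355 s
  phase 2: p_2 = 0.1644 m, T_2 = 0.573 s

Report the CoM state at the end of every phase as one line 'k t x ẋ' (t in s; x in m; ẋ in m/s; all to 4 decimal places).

1 0.3550 0.0693 0.1168
2 0.9280 -0.0925 -0.8704

phase 1: p=0.0259, T=0.355, ωT=1.283041, cosh=1.942393, sinh=1.665200; start (x,ẋ)=(0.056500, -0.034700) → end (x,ẋ)=(0.069350, 0.116761)
phase 2: p=0.1644, T=0.573, ωT=2.070937, cosh=4.029158, sinh=3.903091; start (x,ẋ)=(0.069350, 0.116761) → end (x,ẋ)=(-0.092479, -0.870384)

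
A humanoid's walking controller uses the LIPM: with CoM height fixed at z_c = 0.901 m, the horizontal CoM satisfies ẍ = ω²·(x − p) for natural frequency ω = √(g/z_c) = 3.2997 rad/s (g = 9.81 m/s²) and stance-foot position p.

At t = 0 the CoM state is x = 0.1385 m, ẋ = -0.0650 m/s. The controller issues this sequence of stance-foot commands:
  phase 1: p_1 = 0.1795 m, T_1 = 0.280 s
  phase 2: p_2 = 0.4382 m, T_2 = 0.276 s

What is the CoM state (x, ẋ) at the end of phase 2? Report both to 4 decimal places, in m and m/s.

x = -0.1272, ẋ = -1.5110

phase 1: p=0.1795, T=0.280, ωT=0.923916, cosh=1.458049, sinh=1.061087; start (x,ẋ)=(0.138500, -0.065000) → end (x,ẋ)=(0.098818, -0.238325)
phase 2: p=0.4382, T=0.276, ωT=0.910717, cosh=1.444170, sinh=1.041935; start (x,ẋ)=(0.098818, -0.238325) → end (x,ẋ)=(-0.127181, -1.511002)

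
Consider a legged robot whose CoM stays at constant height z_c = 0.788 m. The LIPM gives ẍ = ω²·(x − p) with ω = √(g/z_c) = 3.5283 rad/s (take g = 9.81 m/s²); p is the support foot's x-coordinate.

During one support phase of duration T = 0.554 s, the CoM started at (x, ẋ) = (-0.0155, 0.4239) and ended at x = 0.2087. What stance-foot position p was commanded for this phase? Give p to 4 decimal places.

p = 0.0581

ωT = 3.5283·0.554 = 1.954678; cosh(ωT) = 3.601628, sinh(ωT) = 3.460018
x(T) = p + (x₀−p)·cosh(ωT) + (ẋ₀/ω)·sinh(ωT) ⇒ p·(1 − cosh) = x(T) − x₀·cosh − (ẋ₀/ω)·sinh
numerator   = 0.2087 − (-0.0155)·3.601628 − (0.4239/3.5283)·3.460018 = -0.151171
denominator = 1 − 3.601628 = -2.601628
p = -0.151171 / -2.601628 = 0.0581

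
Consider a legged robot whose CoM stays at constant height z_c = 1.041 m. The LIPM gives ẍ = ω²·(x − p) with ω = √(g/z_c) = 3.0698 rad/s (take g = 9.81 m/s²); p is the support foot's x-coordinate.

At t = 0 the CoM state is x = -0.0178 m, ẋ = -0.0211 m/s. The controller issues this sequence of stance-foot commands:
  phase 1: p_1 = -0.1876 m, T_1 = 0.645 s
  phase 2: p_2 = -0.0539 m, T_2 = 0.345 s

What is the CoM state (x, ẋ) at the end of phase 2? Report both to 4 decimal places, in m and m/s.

phase 1: p=-0.1876, T=0.645, ωT=1.980021, cosh=3.690481, sinh=3.552414; start (x,ẋ)=(-0.017800, -0.021100) → end (x,ẋ)=(0.414626, 1.773834)
phase 2: p=-0.0539, T=0.345, ωT=1.059081, cosh=1.615247, sinh=1.268473; start (x,ẋ)=(0.414626, 1.773834) → end (x,ẋ)=(1.435852, 4.689602)

x = 1.4359, ẋ = 4.6896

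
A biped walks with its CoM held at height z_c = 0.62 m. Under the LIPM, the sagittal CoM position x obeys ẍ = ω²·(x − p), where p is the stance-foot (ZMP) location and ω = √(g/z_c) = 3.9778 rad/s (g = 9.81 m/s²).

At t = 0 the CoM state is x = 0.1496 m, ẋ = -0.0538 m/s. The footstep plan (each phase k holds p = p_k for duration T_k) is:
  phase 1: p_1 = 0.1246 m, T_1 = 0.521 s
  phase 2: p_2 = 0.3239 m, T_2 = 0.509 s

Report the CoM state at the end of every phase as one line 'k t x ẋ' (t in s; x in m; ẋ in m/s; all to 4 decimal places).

1 0.5210 0.1726 0.1717
2 1.0300 -0.0985 -1.5779

phase 1: p=0.1246, T=0.521, ωT=2.072434, cosh=4.035007, sinh=3.909127; start (x,ẋ)=(0.149600, -0.053800) → end (x,ẋ)=(0.172604, 0.171660)
phase 2: p=0.3239, T=0.509, ωT=2.024700, cosh=3.852937, sinh=3.720903; start (x,ẋ)=(0.172604, 0.171660) → end (x,ẋ)=(-0.098460, -1.577940)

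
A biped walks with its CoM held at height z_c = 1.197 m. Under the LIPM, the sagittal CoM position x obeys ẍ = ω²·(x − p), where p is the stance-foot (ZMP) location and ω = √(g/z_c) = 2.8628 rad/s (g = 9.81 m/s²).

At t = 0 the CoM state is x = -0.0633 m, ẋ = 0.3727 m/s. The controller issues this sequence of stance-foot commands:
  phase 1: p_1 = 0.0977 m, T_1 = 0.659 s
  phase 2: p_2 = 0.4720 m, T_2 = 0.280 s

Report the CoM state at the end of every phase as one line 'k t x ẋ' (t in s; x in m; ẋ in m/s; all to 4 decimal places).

phase 1: p=0.0977, T=0.659, ωT=1.886585, cosh=3.374196, sinh=3.222607; start (x,ẋ)=(-0.063300, 0.372700) → end (x,ẋ)=(-0.026003, -0.227772)
phase 2: p=0.4720, T=0.280, ωT=0.801584, cosh=1.338843, sinh=0.890226; start (x,ẋ)=(-0.026003, -0.227772) → end (x,ẋ)=(-0.265577, -1.574131)

1 0.6590 -0.0260 -0.2278
2 0.9390 -0.2656 -1.5741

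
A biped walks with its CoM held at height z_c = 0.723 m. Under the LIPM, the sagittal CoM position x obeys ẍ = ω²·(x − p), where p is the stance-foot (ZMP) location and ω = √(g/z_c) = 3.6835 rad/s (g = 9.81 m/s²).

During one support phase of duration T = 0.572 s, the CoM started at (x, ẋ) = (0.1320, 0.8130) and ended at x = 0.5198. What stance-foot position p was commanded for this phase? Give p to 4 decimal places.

ωT = 3.6835·0.572 = 2.106962; cosh(ωT) = 4.172414, sinh(ωT) = 4.050807
x(T) = p + (x₀−p)·cosh(ωT) + (ẋ₀/ω)·sinh(ωT) ⇒ p·(1 − cosh) = x(T) − x₀·cosh − (ẋ₀/ω)·sinh
numerator   = 0.5198 − (0.1320)·4.172414 − (0.8130/3.6835)·4.050807 = -0.925028
denominator = 1 − 4.172414 = -3.172414
p = -0.925028 / -3.172414 = 0.2916

p = 0.2916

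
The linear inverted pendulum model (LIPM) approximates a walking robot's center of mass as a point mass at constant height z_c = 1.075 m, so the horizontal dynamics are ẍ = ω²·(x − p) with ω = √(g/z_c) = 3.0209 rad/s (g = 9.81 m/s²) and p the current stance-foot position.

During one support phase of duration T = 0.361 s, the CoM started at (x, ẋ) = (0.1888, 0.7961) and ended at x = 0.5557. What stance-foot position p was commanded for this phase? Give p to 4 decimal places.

p = 0.1597

ωT = 3.0209·0.361 = 1.090545; cosh(ωT) = 1.655964, sinh(ωT) = 1.319931
x(T) = p + (x₀−p)·cosh(ωT) + (ẋ₀/ω)·sinh(ωT) ⇒ p·(1 − cosh) = x(T) − x₀·cosh − (ẋ₀/ω)·sinh
numerator   = 0.5557 − (0.1888)·1.655964 − (0.7961/3.0209)·1.319931 = -0.104788
denominator = 1 − 1.655964 = -0.655964
p = -0.104788 / -0.655964 = 0.1597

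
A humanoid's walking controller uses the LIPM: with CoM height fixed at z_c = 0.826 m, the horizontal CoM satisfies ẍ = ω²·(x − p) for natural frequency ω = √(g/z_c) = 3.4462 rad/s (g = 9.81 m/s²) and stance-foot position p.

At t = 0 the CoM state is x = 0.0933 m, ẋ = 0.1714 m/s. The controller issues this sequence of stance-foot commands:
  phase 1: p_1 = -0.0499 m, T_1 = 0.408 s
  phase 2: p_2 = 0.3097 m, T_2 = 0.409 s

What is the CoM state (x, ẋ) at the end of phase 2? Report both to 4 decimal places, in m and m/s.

phase 1: p=-0.0499, T=0.408, ωT=1.406050, cosh=2.162458, sinh=1.917349; start (x,ẋ)=(0.093300, 0.171400) → end (x,ẋ)=(0.355125, 1.316849)
phase 2: p=0.3097, T=0.409, ωT=1.409496, cosh=2.169079, sinh=1.924812; start (x,ẋ)=(0.355125, 1.316849) → end (x,ẋ)=(1.143733, 3.157667)

x = 1.1437, ẋ = 3.1577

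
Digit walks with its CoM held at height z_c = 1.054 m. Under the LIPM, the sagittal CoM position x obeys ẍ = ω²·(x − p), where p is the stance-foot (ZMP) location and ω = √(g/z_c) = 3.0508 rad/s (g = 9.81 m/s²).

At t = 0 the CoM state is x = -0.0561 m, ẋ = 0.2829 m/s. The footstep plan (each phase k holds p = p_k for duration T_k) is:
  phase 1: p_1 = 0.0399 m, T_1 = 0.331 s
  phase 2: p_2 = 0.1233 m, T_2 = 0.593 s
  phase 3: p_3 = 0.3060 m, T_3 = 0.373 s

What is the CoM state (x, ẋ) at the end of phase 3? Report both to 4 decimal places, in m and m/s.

phase 1: p=0.0399, T=0.331, ωT=1.009815, cosh=1.554690, sinh=1.190403; start (x,ẋ)=(-0.056100, 0.282900) → end (x,ẋ)=(0.001036, 0.091180)
phase 2: p=0.1233, T=0.593, ωT=1.809124, cosh=3.134448, sinh=2.970651; start (x,ẋ)=(0.001036, 0.091180) → end (x,ẋ)=(-0.171147, -0.822266)
phase 3: p=0.3060, T=0.373, ωT=1.137948, cosh=1.720418, sinh=1.399942; start (x,ẋ)=(-0.171147, -0.822266) → end (x,ẋ)=(-0.892210, -3.452507)

x = -0.8922, ẋ = -3.4525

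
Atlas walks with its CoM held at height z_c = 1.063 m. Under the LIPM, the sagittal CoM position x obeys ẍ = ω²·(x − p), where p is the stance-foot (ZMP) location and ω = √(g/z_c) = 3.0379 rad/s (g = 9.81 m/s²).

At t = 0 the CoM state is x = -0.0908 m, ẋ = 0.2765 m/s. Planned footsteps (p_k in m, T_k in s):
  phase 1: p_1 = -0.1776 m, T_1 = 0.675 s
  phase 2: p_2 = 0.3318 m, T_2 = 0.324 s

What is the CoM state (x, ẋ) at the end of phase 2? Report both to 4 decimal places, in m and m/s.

phase 1: p=-0.1776, T=0.675, ωT=2.050582, cosh=3.950544, sinh=3.821884; start (x,ẋ)=(-0.090800, 0.276500) → end (x,ẋ)=(0.513163, 2.100117)
phase 2: p=0.3318, T=0.324, ωT=0.984280, cosh=1.524796, sinh=1.151088; start (x,ẋ)=(0.513163, 2.100117) → end (x,ẋ)=(1.404094, 3.836455)

x = 1.4041, ẋ = 3.8365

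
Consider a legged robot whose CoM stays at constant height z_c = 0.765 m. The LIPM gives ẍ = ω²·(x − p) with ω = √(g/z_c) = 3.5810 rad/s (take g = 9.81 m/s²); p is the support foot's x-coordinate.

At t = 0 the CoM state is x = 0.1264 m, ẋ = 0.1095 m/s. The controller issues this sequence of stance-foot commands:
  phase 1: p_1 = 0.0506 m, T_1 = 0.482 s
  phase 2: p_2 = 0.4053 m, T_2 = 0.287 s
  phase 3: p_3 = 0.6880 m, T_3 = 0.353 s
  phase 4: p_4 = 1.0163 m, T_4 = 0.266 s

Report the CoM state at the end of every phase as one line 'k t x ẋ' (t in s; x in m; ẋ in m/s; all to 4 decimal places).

1 0.4820 0.3535 1.0557
2 0.7690 0.6828 1.4379
3 1.1220 1.3321 2.7178
4 1.3880 2.3238 5.2945

phase 1: p=0.0506, T=0.482, ωT=1.726042, cosh=2.898180, sinh=2.720192; start (x,ẋ)=(0.126400, 0.109500) → end (x,ẋ)=(0.353460, 1.055719)
phase 2: p=0.4053, T=0.287, ωT=1.027747, cosh=1.576287, sinh=1.218475; start (x,ẋ)=(0.353460, 1.055719) → end (x,ẋ)=(0.682806, 1.437921)
phase 3: p=0.6880, T=0.353, ωT=1.264093, cosh=1.911188, sinh=1.628693; start (x,ẋ)=(0.682806, 1.437921) → end (x,ẋ)=(1.332061, 2.717843)
phase 4: p=1.0163, T=0.266, ωT=0.952546, cosh=1.489029, sinh=1.103272; start (x,ẋ)=(1.332061, 2.717843) → end (x,ẋ)=(2.323819, 5.294462)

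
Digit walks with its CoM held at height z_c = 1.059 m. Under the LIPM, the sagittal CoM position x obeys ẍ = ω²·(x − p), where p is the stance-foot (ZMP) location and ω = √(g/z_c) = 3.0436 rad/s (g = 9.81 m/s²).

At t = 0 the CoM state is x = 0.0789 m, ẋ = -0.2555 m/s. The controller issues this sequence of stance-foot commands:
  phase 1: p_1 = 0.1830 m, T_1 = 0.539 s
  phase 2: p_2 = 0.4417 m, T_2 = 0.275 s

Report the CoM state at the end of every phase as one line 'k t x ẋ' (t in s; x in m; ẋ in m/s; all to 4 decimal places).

phase 1: p=0.1830, T=0.539, ωT=1.640500, cosh=2.675816, sinh=2.481933; start (x,ẋ)=(0.078900, -0.255500) → end (x,ẋ)=(-0.303902, -1.470044)
phase 2: p=0.4417, T=0.275, ωT=0.836990, cosh=1.371209, sinh=0.938197; start (x,ẋ)=(-0.303902, -1.470044) → end (x,ẋ)=(-1.033821, -4.144801)

1 0.5390 -0.3039 -1.4700
2 0.8140 -1.0338 -4.1448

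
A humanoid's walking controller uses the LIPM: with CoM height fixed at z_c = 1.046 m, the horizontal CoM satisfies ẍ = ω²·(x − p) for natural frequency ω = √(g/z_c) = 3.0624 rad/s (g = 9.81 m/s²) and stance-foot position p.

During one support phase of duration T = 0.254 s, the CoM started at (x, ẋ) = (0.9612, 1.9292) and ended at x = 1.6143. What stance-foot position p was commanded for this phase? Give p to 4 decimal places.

p = 0.6086

ωT = 3.0624·0.254 = 0.777850; cosh(ωT) = 1.318090, sinh(ωT) = 0.858697
x(T) = p + (x₀−p)·cosh(ωT) + (ẋ₀/ω)·sinh(ωT) ⇒ p·(1 − cosh) = x(T) − x₀·cosh − (ẋ₀/ω)·sinh
numerator   = 1.6143 − (0.9612)·1.318090 − (1.9292/3.0624)·0.858697 = -0.193595
denominator = 1 − 1.318090 = -0.318090
p = -0.193595 / -0.318090 = 0.6086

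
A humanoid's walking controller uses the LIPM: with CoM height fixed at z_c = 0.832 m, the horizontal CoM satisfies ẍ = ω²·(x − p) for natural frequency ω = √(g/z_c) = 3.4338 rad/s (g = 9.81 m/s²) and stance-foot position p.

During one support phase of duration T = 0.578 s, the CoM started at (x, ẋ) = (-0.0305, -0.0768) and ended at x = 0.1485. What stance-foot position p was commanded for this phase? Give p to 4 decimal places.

ωT = 3.4338·0.578 = 1.984736; cosh(ωT) = 3.707273, sinh(ωT) = 3.569856
x(T) = p + (x₀−p)·cosh(ωT) + (ẋ₀/ω)·sinh(ωT) ⇒ p·(1 − cosh) = x(T) − x₀·cosh − (ẋ₀/ω)·sinh
numerator   = 0.1485 − (-0.0305)·3.707273 − (-0.0768/3.4338)·3.569856 = 0.341415
denominator = 1 − 3.707273 = -2.707273
p = 0.341415 / -2.707273 = -0.1261

p = -0.1261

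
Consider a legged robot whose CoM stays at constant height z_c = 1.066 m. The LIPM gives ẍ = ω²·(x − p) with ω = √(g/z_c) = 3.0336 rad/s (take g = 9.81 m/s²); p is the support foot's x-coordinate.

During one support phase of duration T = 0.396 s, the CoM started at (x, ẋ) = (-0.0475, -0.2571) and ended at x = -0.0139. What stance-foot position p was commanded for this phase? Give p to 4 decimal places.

ωT = 3.0336·0.396 = 1.201306; cosh(ωT) = 1.812628, sinh(ωT) = 1.511827
x(T) = p + (x₀−p)·cosh(ωT) + (ẋ₀/ω)·sinh(ωT) ⇒ p·(1 − cosh) = x(T) − x₀·cosh − (ẋ₀/ω)·sinh
numerator   = -0.0139 − (-0.0475)·1.812628 − (-0.2571/3.0336)·1.511827 = 0.200328
denominator = 1 − 1.812628 = -0.812628
p = 0.200328 / -0.812628 = -0.2465

p = -0.2465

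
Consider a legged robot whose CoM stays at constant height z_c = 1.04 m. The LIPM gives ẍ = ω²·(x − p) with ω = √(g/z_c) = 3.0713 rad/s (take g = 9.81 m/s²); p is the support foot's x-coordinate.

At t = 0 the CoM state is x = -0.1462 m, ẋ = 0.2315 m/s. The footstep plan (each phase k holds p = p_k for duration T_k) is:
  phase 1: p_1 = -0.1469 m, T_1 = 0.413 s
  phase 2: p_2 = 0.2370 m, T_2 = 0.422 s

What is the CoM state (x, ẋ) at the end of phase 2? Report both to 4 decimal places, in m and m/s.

phase 1: p=-0.1469, T=0.413, ωT=1.268447, cosh=1.918297, sinh=1.637029; start (x,ẋ)=(-0.146200, 0.231500) → end (x,ẋ)=(-0.022166, 0.447605)
phase 2: p=0.2370, T=0.422, ωT=1.296089, cosh=1.964286, sinh=1.690686; start (x,ẋ)=(-0.022166, 0.447605) → end (x,ẋ)=(-0.025678, -0.466520)

x = -0.0257, ẋ = -0.4665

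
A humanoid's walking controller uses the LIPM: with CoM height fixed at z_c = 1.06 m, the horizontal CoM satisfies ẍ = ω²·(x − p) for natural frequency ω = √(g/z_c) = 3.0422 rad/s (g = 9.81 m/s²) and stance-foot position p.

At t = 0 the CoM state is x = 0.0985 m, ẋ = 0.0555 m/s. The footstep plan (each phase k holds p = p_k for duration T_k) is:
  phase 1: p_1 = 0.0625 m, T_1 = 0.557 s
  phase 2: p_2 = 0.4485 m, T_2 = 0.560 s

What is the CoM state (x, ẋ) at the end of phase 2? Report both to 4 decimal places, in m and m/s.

phase 1: p=0.0625, T=0.557, ωT=1.694505, cosh=2.813821, sinh=2.630131; start (x,ẋ)=(0.098500, 0.055500) → end (x,ẋ)=(0.211780, 0.444217)
phase 2: p=0.4485, T=0.560, ωT=1.703632, cosh=2.837943, sinh=2.655922; start (x,ẋ)=(0.211780, 0.444217) → end (x,ẋ)=(0.164516, -0.651998)

x = 0.1645, ẋ = -0.6520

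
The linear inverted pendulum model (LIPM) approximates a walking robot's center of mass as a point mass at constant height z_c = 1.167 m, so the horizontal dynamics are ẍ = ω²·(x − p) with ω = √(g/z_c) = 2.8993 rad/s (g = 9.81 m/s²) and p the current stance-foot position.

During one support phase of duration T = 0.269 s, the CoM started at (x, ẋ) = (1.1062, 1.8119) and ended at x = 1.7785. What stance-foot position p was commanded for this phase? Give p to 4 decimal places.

p = 0.6874

ωT = 2.8993·0.269 = 0.779912; cosh(ωT) = 1.319863, sinh(ωT) = 0.861417
x(T) = p + (x₀−p)·cosh(ωT) + (ẋ₀/ω)·sinh(ωT) ⇒ p·(1 − cosh) = x(T) − x₀·cosh − (ẋ₀/ω)·sinh
numerator   = 1.7785 − (1.1062)·1.319863 − (1.8119/2.8993)·0.861417 = -0.219870
denominator = 1 − 1.319863 = -0.319863
p = -0.219870 / -0.319863 = 0.6874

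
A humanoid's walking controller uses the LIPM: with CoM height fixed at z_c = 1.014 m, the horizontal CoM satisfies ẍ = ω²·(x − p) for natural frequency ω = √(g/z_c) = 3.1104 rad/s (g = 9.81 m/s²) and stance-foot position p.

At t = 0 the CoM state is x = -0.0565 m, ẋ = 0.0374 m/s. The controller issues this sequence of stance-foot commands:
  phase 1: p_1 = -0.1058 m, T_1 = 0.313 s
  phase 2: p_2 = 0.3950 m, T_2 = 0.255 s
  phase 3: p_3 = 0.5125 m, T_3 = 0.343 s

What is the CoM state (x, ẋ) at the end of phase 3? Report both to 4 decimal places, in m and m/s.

phase 1: p=-0.1058, T=0.313, ωT=0.973555, cosh=1.512539, sinh=1.134801; start (x,ẋ)=(-0.056500, 0.037400) → end (x,ẋ)=(-0.017587, 0.230582)
phase 2: p=0.3950, T=0.255, ωT=0.793152, cosh=1.331385, sinh=0.878968; start (x,ẋ)=(-0.017587, 0.230582) → end (x,ẋ)=(-0.089151, -0.820995)
phase 3: p=0.5125, T=0.343, ωT=1.066867, cosh=1.625173, sinh=1.281088; start (x,ẋ)=(-0.089151, -0.820995) → end (x,ẋ)=(-0.803432, -3.731656)

x = -0.8034, ẋ = -3.7317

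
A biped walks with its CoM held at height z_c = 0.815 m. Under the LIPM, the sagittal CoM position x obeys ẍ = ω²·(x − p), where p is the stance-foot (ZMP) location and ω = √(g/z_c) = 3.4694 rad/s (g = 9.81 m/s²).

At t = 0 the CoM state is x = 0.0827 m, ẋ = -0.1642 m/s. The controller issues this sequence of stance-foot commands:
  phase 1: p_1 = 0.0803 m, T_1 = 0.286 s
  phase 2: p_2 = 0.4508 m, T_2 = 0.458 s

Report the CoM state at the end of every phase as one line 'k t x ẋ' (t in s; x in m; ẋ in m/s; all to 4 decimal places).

1 0.2860 0.0289 -0.2422
2 0.7440 -0.7895 -4.0536

phase 1: p=0.0803, T=0.286, ωT=0.992248, cosh=1.534017, sinh=1.163275; start (x,ẋ)=(0.082700, -0.164200) → end (x,ẋ)=(0.028926, -0.242200)
phase 2: p=0.4508, T=0.458, ωT=1.588985, cosh=2.551454, sinh=2.347321; start (x,ẋ)=(0.028926, -0.242200) → end (x,ẋ)=(-0.789459, -4.053616)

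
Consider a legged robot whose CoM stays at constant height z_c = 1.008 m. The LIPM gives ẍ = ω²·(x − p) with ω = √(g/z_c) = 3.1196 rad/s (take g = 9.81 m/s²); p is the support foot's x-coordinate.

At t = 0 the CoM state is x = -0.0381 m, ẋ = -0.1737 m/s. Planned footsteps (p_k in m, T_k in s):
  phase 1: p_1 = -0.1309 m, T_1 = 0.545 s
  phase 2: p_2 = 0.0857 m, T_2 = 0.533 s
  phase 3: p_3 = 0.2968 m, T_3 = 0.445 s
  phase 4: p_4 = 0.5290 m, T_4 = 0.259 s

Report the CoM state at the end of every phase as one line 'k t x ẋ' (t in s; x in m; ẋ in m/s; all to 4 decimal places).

phase 1: p=-0.1309, T=0.545, ωT=1.700182, cosh=2.828797, sinh=2.646147; start (x,ẋ)=(-0.038100, -0.173700) → end (x,ẋ)=(-0.015726, 0.274694)
phase 2: p=0.0857, T=0.533, ωT=1.662747, cosh=2.731697, sinh=2.542080; start (x,ẋ)=(-0.015726, 0.274694) → end (x,ẋ)=(0.032477, -0.053951)
phase 3: p=0.2968, T=0.445, ωT=1.388222, cosh=2.128618, sinh=1.879100; start (x,ẋ)=(0.032477, -0.053951) → end (x,ẋ)=(-0.298340, -1.664312)
phase 4: p=0.5290, T=0.259, ωT=0.807976, cosh=1.344561, sinh=0.898802; start (x,ẋ)=(-0.298340, -1.664312) → end (x,ẋ)=(-1.062922, -4.557552)

1 0.5450 -0.0157 0.2747
2 1.0780 0.0325 -0.0540
3 1.5230 -0.2983 -1.6643
4 1.7820 -1.0629 -4.5576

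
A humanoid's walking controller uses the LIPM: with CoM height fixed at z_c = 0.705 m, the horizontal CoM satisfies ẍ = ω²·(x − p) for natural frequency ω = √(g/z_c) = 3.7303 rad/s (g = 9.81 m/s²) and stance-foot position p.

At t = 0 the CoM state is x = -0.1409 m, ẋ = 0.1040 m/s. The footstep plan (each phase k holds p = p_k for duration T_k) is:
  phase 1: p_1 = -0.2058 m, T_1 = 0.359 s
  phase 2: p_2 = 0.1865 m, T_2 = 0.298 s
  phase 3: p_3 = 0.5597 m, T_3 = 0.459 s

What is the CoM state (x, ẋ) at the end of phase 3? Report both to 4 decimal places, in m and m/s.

phase 1: p=-0.2058, T=0.359, ωT=1.339178, cosh=2.038983, sinh=1.776922; start (x,ẋ)=(-0.140900, 0.104000) → end (x,ẋ)=(-0.023930, 0.642241)
phase 2: p=0.1865, T=0.298, ωT=1.111629, cosh=1.684165, sinh=1.355142; start (x,ẋ)=(-0.023930, 0.642241) → end (x,ẋ)=(0.065415, 0.017898)
phase 3: p=0.5597, T=0.459, ωT=1.712208, cosh=2.860824, sinh=2.680357; start (x,ẋ)=(0.065415, 0.017898) → end (x,ẋ)=(-0.841503, -4.890928)

x = -0.8415, ẋ = -4.8909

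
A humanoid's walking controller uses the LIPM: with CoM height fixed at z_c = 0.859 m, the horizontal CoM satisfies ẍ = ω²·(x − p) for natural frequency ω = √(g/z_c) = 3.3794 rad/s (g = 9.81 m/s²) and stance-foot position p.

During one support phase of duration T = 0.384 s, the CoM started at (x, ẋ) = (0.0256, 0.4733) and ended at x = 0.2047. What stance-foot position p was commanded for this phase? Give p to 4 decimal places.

p = 0.0857

ωT = 3.3794·0.384 = 1.297690; cosh(ωT) = 1.966996, sinh(ωT) = 1.693833
x(T) = p + (x₀−p)·cosh(ωT) + (ẋ₀/ω)·sinh(ωT) ⇒ p·(1 − cosh) = x(T) − x₀·cosh − (ẋ₀/ω)·sinh
numerator   = 0.2047 − (0.0256)·1.966996 − (0.4733/3.3794)·1.693833 = -0.082884
denominator = 1 − 1.966996 = -0.966996
p = -0.082884 / -0.966996 = 0.0857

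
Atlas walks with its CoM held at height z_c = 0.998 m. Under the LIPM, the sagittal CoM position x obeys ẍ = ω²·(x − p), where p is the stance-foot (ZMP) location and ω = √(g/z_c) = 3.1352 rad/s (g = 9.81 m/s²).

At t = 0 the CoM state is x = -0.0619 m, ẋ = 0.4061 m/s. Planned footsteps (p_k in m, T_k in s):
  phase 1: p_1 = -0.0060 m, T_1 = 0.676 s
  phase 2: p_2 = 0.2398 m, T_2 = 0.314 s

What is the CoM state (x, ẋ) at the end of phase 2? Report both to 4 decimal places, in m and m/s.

phase 1: p=-0.0060, T=0.676, ωT=2.119395, cosh=4.223102, sinh=4.102998; start (x,ẋ)=(-0.061900, 0.406100) → end (x,ẋ)=(0.289387, 0.995920)
phase 2: p=0.2398, T=0.314, ωT=0.984453, cosh=1.524995, sinh=1.151352; start (x,ẋ)=(0.289387, 0.995920) → end (x,ẋ)=(0.681155, 1.697767)

x = 0.6812, ẋ = 1.6978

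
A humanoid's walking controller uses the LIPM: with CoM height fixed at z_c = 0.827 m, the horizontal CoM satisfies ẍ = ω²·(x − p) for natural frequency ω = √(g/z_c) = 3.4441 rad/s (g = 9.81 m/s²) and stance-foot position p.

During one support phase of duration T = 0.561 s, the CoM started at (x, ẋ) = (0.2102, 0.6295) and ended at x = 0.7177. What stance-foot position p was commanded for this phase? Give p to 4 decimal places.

ωT = 3.4441·0.561 = 1.932140; cosh(ωT) = 3.524554, sinh(ωT) = 3.379716
x(T) = p + (x₀−p)·cosh(ωT) + (ẋ₀/ω)·sinh(ωT) ⇒ p·(1 − cosh) = x(T) − x₀·cosh − (ẋ₀/ω)·sinh
numerator   = 0.7177 − (0.2102)·3.524554 − (0.6295/3.4441)·3.379716 = -0.640893
denominator = 1 − 3.524554 = -2.524554
p = -0.640893 / -2.524554 = 0.2539

p = 0.2539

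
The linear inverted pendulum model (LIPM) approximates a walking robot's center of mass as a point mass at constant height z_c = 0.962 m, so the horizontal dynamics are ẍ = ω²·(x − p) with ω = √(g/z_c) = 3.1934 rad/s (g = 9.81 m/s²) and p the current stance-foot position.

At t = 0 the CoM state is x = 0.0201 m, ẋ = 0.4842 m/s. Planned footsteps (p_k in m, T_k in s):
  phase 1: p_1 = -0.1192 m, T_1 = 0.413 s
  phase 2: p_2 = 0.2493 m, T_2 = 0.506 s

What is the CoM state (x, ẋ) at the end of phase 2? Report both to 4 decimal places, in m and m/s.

x = 2.0223, ẋ = 5.8977

phase 1: p=-0.1192, T=0.413, ωT=1.318874, cosh=2.003323, sinh=1.735887; start (x,ẋ)=(0.020100, 0.484200) → end (x,ẋ)=(0.423067, 1.742202)
phase 2: p=0.2493, T=0.506, ωT=1.615860, cosh=2.615468, sinh=2.416748; start (x,ẋ)=(0.423067, 1.742202) → end (x,ẋ)=(2.022271, 5.897745)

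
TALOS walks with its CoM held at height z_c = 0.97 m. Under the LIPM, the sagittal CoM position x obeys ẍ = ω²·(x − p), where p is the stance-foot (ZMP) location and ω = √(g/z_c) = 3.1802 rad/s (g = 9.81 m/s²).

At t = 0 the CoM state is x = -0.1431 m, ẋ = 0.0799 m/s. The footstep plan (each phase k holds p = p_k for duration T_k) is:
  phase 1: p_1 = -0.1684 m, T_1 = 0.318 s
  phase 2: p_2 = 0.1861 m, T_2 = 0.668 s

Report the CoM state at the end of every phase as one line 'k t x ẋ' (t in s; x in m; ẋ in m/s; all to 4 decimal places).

1 0.3180 -0.0991 0.2203
2 0.9860 -0.7383 -2.8049

phase 1: p=-0.1684, T=0.318, ωT=1.011304, cosh=1.556464, sinh=1.192719; start (x,ẋ)=(-0.143100, 0.079900) → end (x,ẋ)=(-0.099055, 0.220326)
phase 2: p=0.1861, T=0.668, ωT=2.124374, cosh=4.243581, sinh=4.124073; start (x,ẋ)=(-0.099055, 0.220326) → end (x,ẋ)=(-0.738261, -2.804947)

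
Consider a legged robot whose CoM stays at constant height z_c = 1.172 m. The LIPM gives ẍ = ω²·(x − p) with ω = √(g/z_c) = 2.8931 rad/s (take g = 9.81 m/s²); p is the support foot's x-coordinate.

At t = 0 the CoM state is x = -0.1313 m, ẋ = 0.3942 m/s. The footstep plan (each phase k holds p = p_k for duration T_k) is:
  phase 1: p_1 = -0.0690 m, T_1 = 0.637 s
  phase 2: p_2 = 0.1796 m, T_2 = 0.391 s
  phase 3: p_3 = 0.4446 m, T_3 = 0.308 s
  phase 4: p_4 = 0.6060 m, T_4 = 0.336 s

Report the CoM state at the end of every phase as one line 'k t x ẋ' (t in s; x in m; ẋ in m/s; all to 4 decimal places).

phase 1: p=-0.0690, T=0.637, ωT=1.842905, cosh=3.236606, sinh=3.078249; start (x,ẋ)=(-0.131300, 0.394200) → end (x,ẋ)=(0.148787, 0.721046)
phase 2: p=0.1796, T=0.391, ωT=1.131202, cosh=1.711013, sinh=1.388367; start (x,ẋ)=(0.148787, 0.721046) → end (x,ẋ)=(0.472901, 1.109952)
phase 3: p=0.4446, T=0.308, ωT=0.891075, cosh=1.423981, sinh=1.013767; start (x,ẋ)=(0.472901, 1.109952) → end (x,ẋ)=(0.873836, 1.663556)
phase 4: p=0.6060, T=0.336, ωT=0.972082, cosh=1.510868, sinh=1.132573; start (x,ẋ)=(0.873836, 1.663556) → end (x,ẋ)=(1.661904, 3.391019)

1 0.6370 0.1488 0.7210
2 1.0280 0.4729 1.1100
3 1.3360 0.8738 1.6636
4 1.6720 1.6619 3.3910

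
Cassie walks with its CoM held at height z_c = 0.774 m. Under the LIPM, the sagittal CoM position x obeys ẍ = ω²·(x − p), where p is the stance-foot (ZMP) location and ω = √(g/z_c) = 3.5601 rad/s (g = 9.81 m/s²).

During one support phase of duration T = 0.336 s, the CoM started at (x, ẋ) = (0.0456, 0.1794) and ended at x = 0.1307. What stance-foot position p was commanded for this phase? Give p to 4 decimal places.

ωT = 3.5601·0.336 = 1.196194; cosh(ωT) = 1.804923, sinh(ωT) = 1.502580
x(T) = p + (x₀−p)·cosh(ωT) + (ẋ₀/ω)·sinh(ωT) ⇒ p·(1 − cosh) = x(T) − x₀·cosh − (ẋ₀/ω)·sinh
numerator   = 0.1307 − (0.0456)·1.804923 − (0.1794/3.5601)·1.502580 = -0.027322
denominator = 1 − 1.804923 = -0.804923
p = -0.027322 / -0.804923 = 0.0339

p = 0.0339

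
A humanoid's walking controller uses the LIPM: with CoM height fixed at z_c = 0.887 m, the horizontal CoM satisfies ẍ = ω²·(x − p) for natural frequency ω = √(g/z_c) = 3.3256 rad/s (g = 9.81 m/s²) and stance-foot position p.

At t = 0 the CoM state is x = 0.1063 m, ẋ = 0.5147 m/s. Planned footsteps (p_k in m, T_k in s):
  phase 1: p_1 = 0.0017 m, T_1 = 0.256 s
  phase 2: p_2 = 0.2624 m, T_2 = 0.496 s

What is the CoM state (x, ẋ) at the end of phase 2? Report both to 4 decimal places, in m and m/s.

x = 1.1381, ẋ = 3.0926

phase 1: p=0.0017, T=0.256, ωT=0.851354, cosh=1.384826, sinh=0.957990; start (x,ẋ)=(0.106300, 0.514700) → end (x,ẋ)=(0.294820, 1.046014)
phase 2: p=0.2624, T=0.496, ωT=1.649498, cosh=2.698255, sinh=2.506109; start (x,ẋ)=(0.294820, 1.046014) → end (x,ẋ)=(1.138134, 3.092612)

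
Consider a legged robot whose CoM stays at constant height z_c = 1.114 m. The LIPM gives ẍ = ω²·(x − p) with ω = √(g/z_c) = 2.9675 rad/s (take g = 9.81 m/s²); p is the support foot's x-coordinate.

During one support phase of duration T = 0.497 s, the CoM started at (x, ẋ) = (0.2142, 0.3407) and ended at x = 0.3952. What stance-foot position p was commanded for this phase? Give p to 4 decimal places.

p = 0.2579

ωT = 2.9675·0.497 = 1.474847; cosh(ωT) = 2.299591, sinh(ωT) = 2.070778
x(T) = p + (x₀−p)·cosh(ωT) + (ẋ₀/ω)·sinh(ωT) ⇒ p·(1 − cosh) = x(T) − x₀·cosh − (ẋ₀/ω)·sinh
numerator   = 0.3952 − (0.2142)·2.299591 − (0.3407/2.9675)·2.070778 = -0.335119
denominator = 1 − 2.299591 = -1.299591
p = -0.335119 / -1.299591 = 0.2579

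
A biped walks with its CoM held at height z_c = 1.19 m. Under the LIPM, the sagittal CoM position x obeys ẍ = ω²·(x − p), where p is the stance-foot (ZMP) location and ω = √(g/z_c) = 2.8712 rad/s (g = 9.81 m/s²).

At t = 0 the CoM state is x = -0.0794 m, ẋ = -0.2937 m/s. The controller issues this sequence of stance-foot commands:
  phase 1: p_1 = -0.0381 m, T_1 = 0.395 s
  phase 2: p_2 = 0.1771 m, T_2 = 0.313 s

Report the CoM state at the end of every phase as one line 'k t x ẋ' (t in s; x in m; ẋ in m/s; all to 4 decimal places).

phase 1: p=-0.0381, T=0.395, ωT=1.134124, cosh=1.715077, sinh=1.393373; start (x,ẋ)=(-0.079400, -0.293700) → end (x,ẋ)=(-0.251463, -0.668945)
phase 2: p=0.1771, T=0.313, ωT=0.898686, cosh=1.431738, sinh=1.024634; start (x,ẋ)=(-0.251463, -0.668945) → end (x,ẋ)=(-0.675214, -2.218557)

1 0.3950 -0.2515 -0.6689
2 0.7080 -0.6752 -2.2186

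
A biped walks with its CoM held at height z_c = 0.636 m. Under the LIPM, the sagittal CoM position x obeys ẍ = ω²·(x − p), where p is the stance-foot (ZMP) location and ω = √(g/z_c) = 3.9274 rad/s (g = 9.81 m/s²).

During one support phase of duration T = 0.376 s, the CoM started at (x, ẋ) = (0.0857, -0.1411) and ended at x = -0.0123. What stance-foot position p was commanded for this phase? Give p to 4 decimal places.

ωT = 3.9274·0.376 = 1.476702; cosh(ωT) = 2.303436, sinh(ωT) = 2.075047
x(T) = p + (x₀−p)·cosh(ωT) + (ẋ₀/ω)·sinh(ωT) ⇒ p·(1 − cosh) = x(T) − x₀·cosh − (ẋ₀/ω)·sinh
numerator   = -0.0123 − (0.0857)·2.303436 − (-0.1411/3.9274)·2.075047 = -0.135154
denominator = 1 − 2.303436 = -1.303436
p = -0.135154 / -1.303436 = 0.1037

p = 0.1037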